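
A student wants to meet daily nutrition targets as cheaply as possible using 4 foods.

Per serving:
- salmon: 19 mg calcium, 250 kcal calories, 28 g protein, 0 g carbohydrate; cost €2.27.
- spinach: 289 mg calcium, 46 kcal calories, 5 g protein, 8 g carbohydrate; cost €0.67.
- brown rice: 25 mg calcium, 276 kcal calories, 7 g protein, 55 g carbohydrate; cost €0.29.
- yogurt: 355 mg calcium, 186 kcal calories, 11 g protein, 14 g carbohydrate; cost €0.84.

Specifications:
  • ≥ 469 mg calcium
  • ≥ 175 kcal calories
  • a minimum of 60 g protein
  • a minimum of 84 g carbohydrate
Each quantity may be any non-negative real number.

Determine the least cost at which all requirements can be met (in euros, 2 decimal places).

€2.80

Let x1 = servings of salmon, x2 = servings of spinach, x3 = servings of brown rice, x4 = servings of yogurt.
min 2.27x1 + 0.67x2 + 0.29x3 + 0.84x4 with:
  19x1 + 289x2 + 25x3 + 355x4 ≥ 469   (calcium)
  250x1 + 46x2 + 276x3 + 186x4 ≥ 175   (calories)
  28x1 + 5x2 + 7x3 + 11x4 ≥ 60   (protein)
  8x2 + 55x3 + 14x4 ≥ 84   (carbohydrate)
  x1, x2, x3, x4 ≥ 0.
The minimum-cost mix takes nothing from salmon, spinach — only brown rice, yogurt. The calcium and protein requirements are met with equality.
Optimal quantities: brown rice = 7.304 servings, yogurt = 0.8068 servings.
Hence cost = 0.29·7.304 + 0.84·0.8068 = €2.7959.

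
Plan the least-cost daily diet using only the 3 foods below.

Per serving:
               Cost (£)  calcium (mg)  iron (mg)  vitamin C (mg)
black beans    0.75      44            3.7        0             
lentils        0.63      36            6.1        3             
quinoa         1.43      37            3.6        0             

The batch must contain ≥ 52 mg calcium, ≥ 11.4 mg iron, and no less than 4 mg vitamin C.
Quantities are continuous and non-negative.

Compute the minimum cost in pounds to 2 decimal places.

£1.18

This is a linear program. Let x1 = servings of black beans, x2 = servings of lentils, x3 = servings of quinoa.
min 0.75x1 + 0.63x2 + 1.43x3 with:
  44x1 + 36x2 + 37x3 ≥ 52   (calcium)
  3.7x1 + 6.1x2 + 3.6x3 ≥ 11.4   (iron)
  3x2 ≥ 4   (vitamin C)
  x1, x2, x3 ≥ 0.
The cheapest feasible vertex uses only lentils; black beans, quinoa are not used. Binding constraint: iron.
That vertex is x2 = 1.869.
Hence cost = 0.63·1.869 = £1.1775.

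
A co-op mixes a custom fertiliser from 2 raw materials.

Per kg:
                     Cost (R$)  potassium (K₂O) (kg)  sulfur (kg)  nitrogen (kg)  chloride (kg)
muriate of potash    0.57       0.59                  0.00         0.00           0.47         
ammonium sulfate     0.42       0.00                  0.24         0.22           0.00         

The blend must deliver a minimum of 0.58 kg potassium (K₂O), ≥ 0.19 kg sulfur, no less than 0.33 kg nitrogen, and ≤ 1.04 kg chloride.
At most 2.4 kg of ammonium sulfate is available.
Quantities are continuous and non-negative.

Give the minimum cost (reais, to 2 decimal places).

This is a linear program. Let x1 = kg of muriate of potash, x2 = kg of ammonium sulfate.
min 0.57x1 + 0.42x2 subject to:
  0.59x1 ≥ 0.58   (potassium (K₂O))
  0.24x2 ≥ 0.19   (sulfur)
  0.22x2 ≥ 0.33   (nitrogen)
  0.47x1 ≤ 1.04   (chloride)
  x2 ≤ 2.4
  x1, x2 ≥ 0.
Both inputs are positive at the optimum. The potassium (K₂O) and nitrogen requirements are met with equality.
Optimal quantities: muriate of potash = 0.9831 kg, ammonium sulfate = 1.5 kg.
Total cost: 0.57·0.9831 + 0.42·1.5 = 1.1904.

R$1.19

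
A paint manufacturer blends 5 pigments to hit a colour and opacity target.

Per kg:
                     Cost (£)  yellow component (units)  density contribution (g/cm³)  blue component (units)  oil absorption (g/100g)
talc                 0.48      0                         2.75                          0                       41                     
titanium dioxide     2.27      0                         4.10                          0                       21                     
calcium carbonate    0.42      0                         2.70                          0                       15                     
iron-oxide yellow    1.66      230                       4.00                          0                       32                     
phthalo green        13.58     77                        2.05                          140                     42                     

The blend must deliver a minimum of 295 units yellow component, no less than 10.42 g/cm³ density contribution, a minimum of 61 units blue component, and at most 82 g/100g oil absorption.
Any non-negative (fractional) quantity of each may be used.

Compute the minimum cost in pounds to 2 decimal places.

£8.89

This is a linear program. Let x1 = kg of talc, x2 = kg of titanium dioxide, x3 = kg of calcium carbonate, x4 = kg of iron-oxide yellow, x5 = kg of phthalo green.
Minimise 0.48x1 + 2.27x2 + 0.42x3 + 1.66x4 + 13.58x5 with:
  230x4 + 77x5 ≥ 295   (yellow component)
  2.75x1 + 4.1x2 + 2.7x3 + 4x4 + 2.05x5 ≥ 10.42   (density contribution)
  140x5 ≥ 61   (blue component)
  41x1 + 21x2 + 15x3 + 32x4 + 42x5 ≤ 82   (oil absorption)
  x1, x2, x3, x4, x5 ≥ 0.
The cheapest feasible vertex uses only titanium dioxide, calcium carbonate, iron-oxide yellow, phthalo green; talc is not used. The yellow component, density contribution, blue component, oil absorption requirements are met with equality.
Solving gives x2 = 0.192, x3 = 1.553, x4 = 1.137, x5 = 0.4357.
Hence cost = 2.27·0.192 + 0.42·1.553 + 1.66·1.137 + 13.58·0.4357 = £8.8923.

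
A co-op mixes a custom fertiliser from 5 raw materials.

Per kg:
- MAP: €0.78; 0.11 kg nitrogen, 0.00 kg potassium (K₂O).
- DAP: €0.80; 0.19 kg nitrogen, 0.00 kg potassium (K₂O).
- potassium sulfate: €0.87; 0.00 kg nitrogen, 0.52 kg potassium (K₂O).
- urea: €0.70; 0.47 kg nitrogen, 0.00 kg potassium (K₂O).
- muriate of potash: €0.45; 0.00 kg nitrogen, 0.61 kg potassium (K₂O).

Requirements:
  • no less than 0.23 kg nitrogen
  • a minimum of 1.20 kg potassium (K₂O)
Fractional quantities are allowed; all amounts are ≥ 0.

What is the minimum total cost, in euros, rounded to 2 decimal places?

Set it up as a linear program. Let x1 = kg of MAP, x2 = kg of DAP, x3 = kg of potassium sulfate, x4 = kg of urea, x5 = kg of muriate of potash.
min 0.78x1 + 0.8x2 + 0.87x3 + 0.7x4 + 0.45x5 subject to:
  0.11x1 + 0.19x2 + 0.47x4 ≥ 0.23   (nitrogen)
  0.52x3 + 0.61x5 ≥ 1.2   (potassium (K₂O))
  x1, x2, x3, x4, x5 ≥ 0.
At the optimum only urea, muriate of potash are positive (MAP, DAP, potassium sulfate = 0). Binding constraints: nitrogen and potassium (K₂O).
Optimal quantities: urea = 0.4894 kg, muriate of potash = 1.967 kg.
Cost = 0.7·0.4894 + 0.45·1.967 = 1.2277.

€1.23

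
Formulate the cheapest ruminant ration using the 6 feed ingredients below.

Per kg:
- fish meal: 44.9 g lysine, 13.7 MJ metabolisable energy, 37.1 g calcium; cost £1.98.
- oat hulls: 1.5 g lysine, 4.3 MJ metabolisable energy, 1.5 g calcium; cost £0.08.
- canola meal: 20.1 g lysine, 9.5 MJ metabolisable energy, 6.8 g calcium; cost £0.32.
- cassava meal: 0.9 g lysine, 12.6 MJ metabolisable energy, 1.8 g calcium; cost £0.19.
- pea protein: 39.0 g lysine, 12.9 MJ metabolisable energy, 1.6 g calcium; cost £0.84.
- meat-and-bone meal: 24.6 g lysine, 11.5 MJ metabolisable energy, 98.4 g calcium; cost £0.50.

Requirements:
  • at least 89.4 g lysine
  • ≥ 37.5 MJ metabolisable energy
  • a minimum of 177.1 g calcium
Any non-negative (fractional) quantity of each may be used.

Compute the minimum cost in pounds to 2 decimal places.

Let x1 = kg of fish meal, x2 = kg of oat hulls, x3 = kg of canola meal, x4 = kg of cassava meal, x5 = kg of pea protein, x6 = kg of meat-and-bone meal.
Minimize 1.98x1 + 0.08x2 + 0.32x3 + 0.19x4 + 0.84x5 + 0.5x6 with:
  44.9x1 + 1.5x2 + 20.1x3 + 0.9x4 + 39x5 + 24.6x6 ≥ 89.4   (lysine)
  13.7x1 + 4.3x2 + 9.5x3 + 12.6x4 + 12.9x5 + 11.5x6 ≥ 37.5   (metabolisable energy)
  37.1x1 + 1.5x2 + 6.8x3 + 1.8x4 + 1.6x5 + 98.4x6 ≥ 177.1   (calcium)
  x1, x2, x3, x4, x5, x6 ≥ 0.
The optimal basis is {canola meal, meat-and-bone meal}; fish meal, oat hulls, cassava meal, pea protein drop out. The lysine and calcium requirements are met with equality.
That vertex is x3 = 2.452, x6 = 1.63.
Cost = 0.32·2.452 + 0.5·1.63 = 1.5996.

£1.60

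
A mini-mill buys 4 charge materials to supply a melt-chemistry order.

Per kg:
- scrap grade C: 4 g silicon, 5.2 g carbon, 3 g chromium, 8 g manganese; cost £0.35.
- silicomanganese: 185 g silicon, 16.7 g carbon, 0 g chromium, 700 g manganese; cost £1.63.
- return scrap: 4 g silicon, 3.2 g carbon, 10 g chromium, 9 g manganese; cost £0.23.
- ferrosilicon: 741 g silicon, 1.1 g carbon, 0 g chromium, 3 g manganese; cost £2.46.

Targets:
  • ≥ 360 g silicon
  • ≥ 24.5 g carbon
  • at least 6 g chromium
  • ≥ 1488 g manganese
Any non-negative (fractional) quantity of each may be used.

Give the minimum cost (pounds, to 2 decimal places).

Set it up as a linear program. Let x1 = kg of scrap grade C, x2 = kg of silicomanganese, x3 = kg of return scrap, x4 = kg of ferrosilicon.
Minimise 0.35x1 + 1.63x2 + 0.23x3 + 2.46x4 s.t.:
  4x1 + 185x2 + 4x3 + 741x4 ≥ 360   (silicon)
  5.2x1 + 16.7x2 + 3.2x3 + 1.1x4 ≥ 24.5   (carbon)
  3x1 + 10x3 ≥ 6   (chromium)
  8x1 + 700x2 + 9x3 + 3x4 ≥ 1488   (manganese)
  x1, x2, x3, x4 ≥ 0.
The minimum-cost mix takes nothing from scrap grade C, ferrosilicon — only silicomanganese, return scrap. There the chromium and manganese constraints are tight.
So silicomanganese = 2.118 kg, return scrap = 0.6 kg.
Objective = 1.63·2.118 + 0.23·0.6 = 3.5903.

£3.59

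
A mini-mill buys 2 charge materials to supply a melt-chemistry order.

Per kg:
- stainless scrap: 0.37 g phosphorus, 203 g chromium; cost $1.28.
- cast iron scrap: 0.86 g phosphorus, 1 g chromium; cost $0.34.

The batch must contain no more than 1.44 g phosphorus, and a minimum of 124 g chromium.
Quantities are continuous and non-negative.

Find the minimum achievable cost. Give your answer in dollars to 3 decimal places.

Treat it as an LP. Let x1 = kg of stainless scrap, x2 = kg of cast iron scrap.
min 1.28x1 + 0.34x2 subject to:
  0.37x1 + 0.86x2 ≤ 1.44   (phosphorus)
  203x1 + 1x2 ≥ 124   (chromium)
  x1, x2 ≥ 0.
At the optimum only stainless scrap is positive (cast iron scrap = 0). Binding constraint: chromium.
So stainless scrap = 0.6108 kg.
Hence cost = 1.28·0.6108 = $0.78182.

$0.782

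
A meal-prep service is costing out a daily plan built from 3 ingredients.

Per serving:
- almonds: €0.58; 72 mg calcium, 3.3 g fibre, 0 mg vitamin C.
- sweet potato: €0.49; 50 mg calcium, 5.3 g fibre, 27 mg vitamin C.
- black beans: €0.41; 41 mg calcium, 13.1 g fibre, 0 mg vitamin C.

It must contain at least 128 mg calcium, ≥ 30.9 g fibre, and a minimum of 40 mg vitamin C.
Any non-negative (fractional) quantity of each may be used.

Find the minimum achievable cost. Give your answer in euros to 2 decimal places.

Let x1 = servings of almonds, x2 = servings of sweet potato, x3 = servings of black beans.
min 0.58x1 + 0.49x2 + 0.41x3 subject to:
  72x1 + 50x2 + 41x3 ≥ 128   (calcium)
  3.3x1 + 5.3x2 + 13.1x3 ≥ 30.9   (fibre)
  27x2 ≥ 40   (vitamin C)
  x1, x2, x3 ≥ 0.
The cheapest feasible vertex uses only sweet potato, black beans; almonds is not used. Binding constraints: fibre and vitamin C.
That vertex is x2 = 1.481, x3 = 1.759.
Objective = 0.49·1.481 + 0.41·1.759 = 1.4469.

€1.45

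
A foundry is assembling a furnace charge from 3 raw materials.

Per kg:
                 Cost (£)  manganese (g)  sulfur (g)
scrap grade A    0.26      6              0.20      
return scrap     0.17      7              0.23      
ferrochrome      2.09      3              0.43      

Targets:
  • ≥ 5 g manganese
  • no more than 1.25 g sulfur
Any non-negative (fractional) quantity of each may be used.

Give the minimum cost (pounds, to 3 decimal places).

£0.121

Set it up as a linear program. Let x1 = kg of scrap grade A, x2 = kg of return scrap, x3 = kg of ferrochrome.
min 0.26x1 + 0.17x2 + 2.09x3 with:
  6x1 + 7x2 + 3x3 ≥ 5   (manganese)
  0.2x1 + 0.23x2 + 0.43x3 ≤ 1.25   (sulfur)
  x1, x2, x3 ≥ 0.
The optimal basis is {return scrap}; scrap grade A, ferrochrome drop out. Binding constraint: manganese.
So return scrap = 0.7143 kg.
Hence cost = 0.17·0.7143 = £0.12143.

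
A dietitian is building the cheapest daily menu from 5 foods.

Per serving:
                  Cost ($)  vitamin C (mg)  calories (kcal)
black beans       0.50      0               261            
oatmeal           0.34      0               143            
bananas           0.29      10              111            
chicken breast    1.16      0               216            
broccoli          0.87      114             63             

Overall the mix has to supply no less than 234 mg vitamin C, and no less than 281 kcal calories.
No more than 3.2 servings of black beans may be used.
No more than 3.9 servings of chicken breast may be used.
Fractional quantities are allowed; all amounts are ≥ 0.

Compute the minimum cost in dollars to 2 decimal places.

$2.08

Set it up as a linear program. Let x1 = servings of black beans, x2 = servings of oatmeal, x3 = servings of bananas, x4 = servings of chicken breast, x5 = servings of broccoli.
Minimise 0.5x1 + 0.34x2 + 0.29x3 + 1.16x4 + 0.87x5 with:
  10x3 + 114x5 ≥ 234   (vitamin C)
  261x1 + 143x2 + 111x3 + 216x4 + 63x5 ≥ 281   (calories)
  x1 ≤ 3.2
  x4 ≤ 3.9
  x1, x2, x3, x4, x5 ≥ 0.
At the optimum only black beans, broccoli are positive (oatmeal, bananas, chicken breast = 0). There the vitamin C and calories constraints are tight.
Solving gives x1 = 0.5812, x5 = 2.053.
Hence cost = 0.5·0.5812 + 0.87·2.053 = $2.0767.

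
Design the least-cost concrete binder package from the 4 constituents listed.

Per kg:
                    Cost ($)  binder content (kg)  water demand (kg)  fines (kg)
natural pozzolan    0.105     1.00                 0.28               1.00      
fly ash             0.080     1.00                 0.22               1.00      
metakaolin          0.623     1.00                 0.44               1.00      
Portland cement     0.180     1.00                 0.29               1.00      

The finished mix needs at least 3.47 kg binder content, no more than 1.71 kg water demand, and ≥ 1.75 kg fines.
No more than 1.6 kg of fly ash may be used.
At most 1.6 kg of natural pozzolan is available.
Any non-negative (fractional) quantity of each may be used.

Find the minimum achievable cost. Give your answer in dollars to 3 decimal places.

Treat it as an LP. Let x1 = kg of natural pozzolan, x2 = kg of fly ash, x3 = kg of metakaolin, x4 = kg of Portland cement.
Minimize 0.105x1 + 0.08x2 + 0.623x3 + 0.18x4 s.t.:
  1x1 + 1x2 + 1x3 + 1x4 ≥ 3.47   (binder content)
  0.28x1 + 0.22x2 + 0.44x3 + 0.29x4 ≤ 1.71   (water demand)
  1x1 + 1x2 + 1x3 + 1x4 ≥ 1.75   (fines)
  x2 ≤ 1.6
  x1 ≤ 1.6
  x1, x2, x3, x4 ≥ 0.
At the optimum only natural pozzolan, fly ash, Portland cement are positive (metakaolin = 0). There the binder content, the fly ash cap, the natural pozzolan cap constraints are tight.
That vertex is x1 = 1.6, x2 = 1.6, x4 = 0.27.
Total cost: 0.105·1.6 + 0.08·1.6 + 0.18·0.27 = 0.34460.

$0.345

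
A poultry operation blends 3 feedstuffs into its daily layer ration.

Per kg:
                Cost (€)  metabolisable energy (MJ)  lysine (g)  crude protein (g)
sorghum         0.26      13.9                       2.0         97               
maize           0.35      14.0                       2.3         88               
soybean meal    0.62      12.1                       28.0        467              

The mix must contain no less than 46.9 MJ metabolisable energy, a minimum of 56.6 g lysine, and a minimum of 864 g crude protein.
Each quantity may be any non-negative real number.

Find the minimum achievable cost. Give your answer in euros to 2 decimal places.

€1.62

Let x1 = kg of sorghum, x2 = kg of maize, x3 = kg of soybean meal.
min 0.26x1 + 0.35x2 + 0.62x3 subject to:
  13.9x1 + 14x2 + 12.1x3 ≥ 46.9   (metabolisable energy)
  2x1 + 2.3x2 + 28x3 ≥ 56.6   (lysine)
  97x1 + 88x2 + 467x3 ≥ 864   (crude protein)
  x1, x2, x3 ≥ 0.
The minimum-cost mix takes nothing from maize — only sorghum, soybean meal. The metabolisable energy and lysine requirements are met with equality.
Solving gives x1 = 1.721, x3 = 1.898.
Hence cost = 0.26·1.721 + 0.62·1.898 = €1.6242.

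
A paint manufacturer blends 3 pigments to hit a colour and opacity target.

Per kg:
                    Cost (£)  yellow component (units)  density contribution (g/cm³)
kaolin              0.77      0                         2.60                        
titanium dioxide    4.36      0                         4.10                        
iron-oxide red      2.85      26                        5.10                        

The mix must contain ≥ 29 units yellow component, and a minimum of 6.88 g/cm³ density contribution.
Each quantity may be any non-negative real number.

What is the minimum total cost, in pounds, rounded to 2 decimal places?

£3.53

Set it up as a linear program. Let x1 = kg of kaolin, x2 = kg of titanium dioxide, x3 = kg of iron-oxide red.
Minimise 0.77x1 + 4.36x2 + 2.85x3 with:
  26x3 ≥ 29   (yellow component)
  2.6x1 + 4.1x2 + 5.1x3 ≥ 6.88   (density contribution)
  x1, x2, x3 ≥ 0.
The cheapest feasible vertex uses only kaolin, iron-oxide red; titanium dioxide is not used. The yellow component and density contribution requirements are met with equality.
Solving gives x1 = 0.4583, x3 = 1.115.
Objective = 0.77·0.4583 + 2.85·1.115 = 3.5306.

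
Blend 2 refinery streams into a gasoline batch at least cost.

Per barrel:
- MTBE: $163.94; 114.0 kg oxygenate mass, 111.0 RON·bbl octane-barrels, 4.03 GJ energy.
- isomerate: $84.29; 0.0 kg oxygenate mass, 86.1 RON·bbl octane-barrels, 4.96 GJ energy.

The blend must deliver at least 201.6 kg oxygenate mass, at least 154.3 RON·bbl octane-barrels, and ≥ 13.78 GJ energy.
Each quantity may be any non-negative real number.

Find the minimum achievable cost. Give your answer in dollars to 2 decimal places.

$402.98

Set it up as a linear program. Let x1 = barrels of MTBE, x2 = barrels of isomerate.
Minimise 163.94x1 + 84.29x2 s.t.:
  114x1 ≥ 201.6   (oxygenate mass)
  111x1 + 86.1x2 ≥ 154.3   (octane-barrels)
  4.03x1 + 4.96x2 ≥ 13.78   (energy)
  x1, x2 ≥ 0.
Both inputs are positive at the optimum. The oxygenate mass and energy requirements are met with equality.
Solving gives x1 = 1.7684, x2 = 1.3414.
Objective = 163.94·1.7684 + 84.29·1.3414 = 402.9781.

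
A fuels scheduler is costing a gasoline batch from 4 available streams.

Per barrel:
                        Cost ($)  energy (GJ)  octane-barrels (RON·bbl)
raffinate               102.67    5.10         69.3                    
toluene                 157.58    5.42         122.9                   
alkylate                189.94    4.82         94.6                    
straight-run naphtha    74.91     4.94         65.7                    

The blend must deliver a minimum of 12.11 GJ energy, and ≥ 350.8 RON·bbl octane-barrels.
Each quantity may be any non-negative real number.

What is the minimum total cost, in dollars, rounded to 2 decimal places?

$399.98

Let x1 = barrels of raffinate, x2 = barrels of toluene, x3 = barrels of alkylate, x4 = barrels of straight-run naphtha.
Minimise 102.67x1 + 157.58x2 + 189.94x3 + 74.91x4 s.t.:
  5.1x1 + 5.42x2 + 4.82x3 + 4.94x4 ≥ 12.11   (energy)
  69.3x1 + 122.9x2 + 94.6x3 + 65.7x4 ≥ 350.8   (octane-barrels)
  x1, x2, x3, x4 ≥ 0.
The minimum-cost mix takes nothing from raffinate, toluene, alkylate — only straight-run naphtha. The octane-barrels requirement is met with equality.
That vertex is x4 = 5.33942.
Objective = 74.91·5.33942 = 399.9760.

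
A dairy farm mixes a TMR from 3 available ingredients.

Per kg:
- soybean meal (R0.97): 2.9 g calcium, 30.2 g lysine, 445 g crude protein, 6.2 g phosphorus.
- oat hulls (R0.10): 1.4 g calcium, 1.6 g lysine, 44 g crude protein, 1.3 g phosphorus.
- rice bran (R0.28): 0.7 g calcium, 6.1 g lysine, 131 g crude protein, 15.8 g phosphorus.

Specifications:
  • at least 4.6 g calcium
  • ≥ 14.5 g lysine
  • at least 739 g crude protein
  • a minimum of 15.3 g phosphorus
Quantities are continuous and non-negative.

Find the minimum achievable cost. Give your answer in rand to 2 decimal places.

R1.58

Let x1 = kg of soybean meal, x2 = kg of oat hulls, x3 = kg of rice bran.
Minimize 0.97x1 + 0.1x2 + 0.28x3 subject to:
  2.9x1 + 1.4x2 + 0.7x3 ≥ 4.6   (calcium)
  30.2x1 + 1.6x2 + 6.1x3 ≥ 14.5   (lysine)
  445x1 + 44x2 + 131x3 ≥ 739   (crude protein)
  6.2x1 + 1.3x2 + 15.8x3 ≥ 15.3   (phosphorus)
  x1, x2, x3 ≥ 0.
At the optimum only oat hulls, rice bran are positive (soybean meal = 0). There the calcium and crude protein constraints are tight.
That vertex is x2 = 0.559, x3 = 5.453.
Cost = 0.1·0.559 + 0.28·5.453 = 1.5827.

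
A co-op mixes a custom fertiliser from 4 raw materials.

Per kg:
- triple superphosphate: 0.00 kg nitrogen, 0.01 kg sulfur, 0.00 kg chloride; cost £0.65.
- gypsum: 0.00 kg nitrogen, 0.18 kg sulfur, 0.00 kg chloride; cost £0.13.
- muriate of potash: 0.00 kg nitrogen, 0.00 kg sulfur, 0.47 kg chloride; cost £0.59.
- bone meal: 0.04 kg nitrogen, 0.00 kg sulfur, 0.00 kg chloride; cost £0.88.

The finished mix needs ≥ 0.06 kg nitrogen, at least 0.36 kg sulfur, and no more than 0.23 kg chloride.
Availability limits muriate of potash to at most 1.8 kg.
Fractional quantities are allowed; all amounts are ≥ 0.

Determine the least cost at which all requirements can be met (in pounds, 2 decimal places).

£1.58

Let x1 = kg of triple superphosphate, x2 = kg of gypsum, x3 = kg of muriate of potash, x4 = kg of bone meal.
min 0.65x1 + 0.13x2 + 0.59x3 + 0.88x4 s.t.:
  0.04x4 ≥ 0.06   (nitrogen)
  0.01x1 + 0.18x2 ≥ 0.36   (sulfur)
  0.47x3 ≤ 0.23   (chloride)
  x3 ≤ 1.8
  x1, x2, x3, x4 ≥ 0.
At the optimum only gypsum, bone meal are positive (triple superphosphate, muriate of potash = 0). Binding constraints: nitrogen and sulfur.
Optimal quantities: gypsum = 2 kg, bone meal = 1.5 kg.
Objective = 0.13·2 + 0.88·1.5 = 1.5800.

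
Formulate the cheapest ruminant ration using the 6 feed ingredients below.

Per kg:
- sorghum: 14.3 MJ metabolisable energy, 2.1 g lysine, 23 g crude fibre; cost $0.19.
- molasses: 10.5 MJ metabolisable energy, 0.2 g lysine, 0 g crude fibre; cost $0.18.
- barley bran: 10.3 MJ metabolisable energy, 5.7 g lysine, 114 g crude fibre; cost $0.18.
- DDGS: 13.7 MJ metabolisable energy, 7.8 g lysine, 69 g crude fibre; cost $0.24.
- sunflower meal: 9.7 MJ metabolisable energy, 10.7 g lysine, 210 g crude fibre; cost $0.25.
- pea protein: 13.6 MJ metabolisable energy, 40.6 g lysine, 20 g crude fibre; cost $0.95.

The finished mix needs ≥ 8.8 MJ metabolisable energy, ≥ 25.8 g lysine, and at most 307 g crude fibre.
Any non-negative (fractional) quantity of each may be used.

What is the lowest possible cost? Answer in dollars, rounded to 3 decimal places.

Let x1 = kg of sorghum, x2 = kg of molasses, x3 = kg of barley bran, x4 = kg of DDGS, x5 = kg of sunflower meal, x6 = kg of pea protein.
Minimise 0.19x1 + 0.18x2 + 0.18x3 + 0.24x4 + 0.25x5 + 0.95x6 s.t.:
  14.3x1 + 10.5x2 + 10.3x3 + 13.7x4 + 9.7x5 + 13.6x6 ≥ 8.8   (metabolisable energy)
  2.1x1 + 0.2x2 + 5.7x3 + 7.8x4 + 10.7x5 + 40.6x6 ≥ 25.8   (lysine)
  23x1 + 114x3 + 69x4 + 210x5 + 20x6 ≤ 307   (crude fibre)
  x1, x2, x3, x4, x5, x6 ≥ 0.
The minimum-cost mix takes nothing from sorghum, molasses, barley bran, DDGS — only sunflower meal, pea protein. The lysine and crude fibre requirements are met with equality.
Optimal quantities: sunflower meal = 1.437 kg, pea protein = 0.2566 kg.
Cost = 0.25·1.437 + 0.95·0.2566 = 0.60302.

$0.603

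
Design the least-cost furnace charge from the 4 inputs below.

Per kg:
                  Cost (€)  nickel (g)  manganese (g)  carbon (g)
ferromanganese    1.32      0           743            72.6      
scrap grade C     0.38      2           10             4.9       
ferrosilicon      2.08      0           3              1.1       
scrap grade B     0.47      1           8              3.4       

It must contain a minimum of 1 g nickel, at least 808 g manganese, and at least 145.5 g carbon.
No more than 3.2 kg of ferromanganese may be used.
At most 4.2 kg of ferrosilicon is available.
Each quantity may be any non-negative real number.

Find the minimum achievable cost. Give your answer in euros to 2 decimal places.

Treat it as an LP. Let x1 = kg of ferromanganese, x2 = kg of scrap grade C, x3 = kg of ferrosilicon, x4 = kg of scrap grade B.
Minimize 1.32x1 + 0.38x2 + 2.08x3 + 0.47x4 subject to:
  2x2 + 1x4 ≥ 1   (nickel)
  743x1 + 10x2 + 3x3 + 8x4 ≥ 808   (manganese)
  72.6x1 + 4.9x2 + 1.1x3 + 3.4x4 ≥ 145.5   (carbon)
  x1 ≤ 3.2
  x3 ≤ 4.2
  x1, x2, x3, x4 ≥ 0.
The minimum-cost mix takes nothing from ferrosilicon, scrap grade B — only ferromanganese, scrap grade C. There the nickel and carbon constraints are tight.
Solving gives x1 = 1.97, x2 = 0.5.
Hence cost = 1.32·1.97 + 0.38·0.5 = €2.7904.

€2.79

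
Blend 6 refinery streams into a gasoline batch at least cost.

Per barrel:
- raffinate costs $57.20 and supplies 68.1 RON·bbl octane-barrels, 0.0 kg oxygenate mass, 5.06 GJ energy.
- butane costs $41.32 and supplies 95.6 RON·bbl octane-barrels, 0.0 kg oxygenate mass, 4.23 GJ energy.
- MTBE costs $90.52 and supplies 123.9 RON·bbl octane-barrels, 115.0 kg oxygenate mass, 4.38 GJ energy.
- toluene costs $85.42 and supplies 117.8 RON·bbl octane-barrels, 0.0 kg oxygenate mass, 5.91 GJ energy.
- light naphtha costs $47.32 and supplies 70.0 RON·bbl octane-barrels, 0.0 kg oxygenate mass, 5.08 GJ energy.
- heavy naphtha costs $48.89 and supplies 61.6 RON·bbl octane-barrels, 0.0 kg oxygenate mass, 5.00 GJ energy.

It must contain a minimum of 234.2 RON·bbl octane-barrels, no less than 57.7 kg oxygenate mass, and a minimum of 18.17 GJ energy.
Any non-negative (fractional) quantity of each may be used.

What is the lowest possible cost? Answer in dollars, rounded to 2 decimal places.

Set it up as a linear program. Let x1 = barrels of raffinate, x2 = barrels of butane, x3 = barrels of MTBE, x4 = barrels of toluene, x5 = barrels of light naphtha, x6 = barrels of heavy naphtha.
Minimise 57.2x1 + 41.32x2 + 90.52x3 + 85.42x4 + 47.32x5 + 48.89x6 with:
  68.1x1 + 95.6x2 + 123.9x3 + 117.8x4 + 70x5 + 61.6x6 ≥ 234.2   (octane-barrels)
  115x3 ≥ 57.7   (oxygenate mass)
  5.06x1 + 4.23x2 + 4.38x3 + 5.91x4 + 5.08x5 + 5x6 ≥ 18.17   (energy)
  x1, x2, x3, x4, x5, x6 ≥ 0.
The cheapest feasible vertex uses only MTBE, light naphtha; raffinate, butane, toluene, heavy naphtha are not used. Binding constraints: oxygenate mass and energy.
Optimal quantities: MTBE = 0.50174 barrels, light naphtha = 3.1442 barrels.
Hence cost = 90.52·0.50174 + 47.32·3.1442 = $194.2010.

$194.20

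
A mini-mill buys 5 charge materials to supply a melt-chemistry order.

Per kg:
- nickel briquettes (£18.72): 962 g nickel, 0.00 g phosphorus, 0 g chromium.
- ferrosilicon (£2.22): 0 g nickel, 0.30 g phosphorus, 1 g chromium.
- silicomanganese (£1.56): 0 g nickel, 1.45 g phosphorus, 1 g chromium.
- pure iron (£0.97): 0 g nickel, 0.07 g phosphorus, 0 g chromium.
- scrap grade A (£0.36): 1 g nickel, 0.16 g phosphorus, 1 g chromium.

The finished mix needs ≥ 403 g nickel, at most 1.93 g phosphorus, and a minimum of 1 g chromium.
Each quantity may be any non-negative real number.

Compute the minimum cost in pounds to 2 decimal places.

£8.18

Let x1 = kg of nickel briquettes, x2 = kg of ferrosilicon, x3 = kg of silicomanganese, x4 = kg of pure iron, x5 = kg of scrap grade A.
min 18.72x1 + 2.22x2 + 1.56x3 + 0.97x4 + 0.36x5 with:
  962x1 + 1x5 ≥ 403   (nickel)
  0.3x2 + 1.45x3 + 0.07x4 + 0.16x5 ≤ 1.93   (phosphorus)
  1x2 + 1x3 + 1x5 ≥ 1   (chromium)
  x1, x2, x3, x4, x5 ≥ 0.
At the optimum only nickel briquettes, scrap grade A are positive (ferrosilicon, silicomanganese, pure iron = 0). There the nickel and chromium constraints are tight.
That vertex is x1 = 0.4179, x5 = 1.
Hence cost = 18.72·0.4179 + 0.36·1 = £8.1831.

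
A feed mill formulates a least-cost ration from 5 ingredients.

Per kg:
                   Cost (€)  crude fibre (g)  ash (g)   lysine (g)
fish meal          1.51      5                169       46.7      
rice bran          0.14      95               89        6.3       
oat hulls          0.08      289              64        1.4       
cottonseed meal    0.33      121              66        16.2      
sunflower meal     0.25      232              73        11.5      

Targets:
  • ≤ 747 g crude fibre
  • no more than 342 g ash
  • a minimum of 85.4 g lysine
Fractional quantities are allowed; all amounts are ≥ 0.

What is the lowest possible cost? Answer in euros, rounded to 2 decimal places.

Treat it as an LP. Let x1 = kg of fish meal, x2 = kg of rice bran, x3 = kg of oat hulls, x4 = kg of cottonseed meal, x5 = kg of sunflower meal.
Minimise 1.51x1 + 0.14x2 + 0.08x3 + 0.33x4 + 0.25x5 with:
  5x1 + 95x2 + 289x3 + 121x4 + 232x5 ≤ 747   (crude fibre)
  169x1 + 89x2 + 64x3 + 66x4 + 73x5 ≤ 342   (ash)
  46.7x1 + 6.3x2 + 1.4x3 + 16.2x4 + 11.5x5 ≥ 85.4   (lysine)
  x1, x2, x3, x4, x5 ≥ 0.
The cheapest feasible vertex uses only fish meal, cottonseed meal; rice bran, oat hulls, sunflower meal are not used. There the ash and lysine constraints are tight.
That vertex is x1 = 0.2787, x4 = 4.468.
Hence cost = 1.51·0.2787 + 0.33·4.468 = €1.8953.

€1.90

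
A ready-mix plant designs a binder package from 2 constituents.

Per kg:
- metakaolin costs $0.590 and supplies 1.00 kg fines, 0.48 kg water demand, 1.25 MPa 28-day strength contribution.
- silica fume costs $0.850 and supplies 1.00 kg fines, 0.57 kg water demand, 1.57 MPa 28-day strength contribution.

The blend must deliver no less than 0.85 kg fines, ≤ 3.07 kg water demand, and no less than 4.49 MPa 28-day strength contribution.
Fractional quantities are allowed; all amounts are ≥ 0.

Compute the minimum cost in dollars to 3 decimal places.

This is a linear program. Let x1 = kg of metakaolin, x2 = kg of silica fume.
Minimise 0.59x1 + 0.85x2 with:
  1x1 + 1x2 ≥ 0.85   (fines)
  0.48x1 + 0.57x2 ≤ 3.07   (water demand)
  1.25x1 + 1.57x2 ≥ 4.49   (28-day strength contribution)
  x1, x2 ≥ 0.
The cheapest feasible vertex uses only metakaolin; silica fume is not used. There the 28-day strength contribution constraint is tight.
That vertex is x1 = 3.592.
Objective = 0.59·3.592 = 2.11928.

$2.119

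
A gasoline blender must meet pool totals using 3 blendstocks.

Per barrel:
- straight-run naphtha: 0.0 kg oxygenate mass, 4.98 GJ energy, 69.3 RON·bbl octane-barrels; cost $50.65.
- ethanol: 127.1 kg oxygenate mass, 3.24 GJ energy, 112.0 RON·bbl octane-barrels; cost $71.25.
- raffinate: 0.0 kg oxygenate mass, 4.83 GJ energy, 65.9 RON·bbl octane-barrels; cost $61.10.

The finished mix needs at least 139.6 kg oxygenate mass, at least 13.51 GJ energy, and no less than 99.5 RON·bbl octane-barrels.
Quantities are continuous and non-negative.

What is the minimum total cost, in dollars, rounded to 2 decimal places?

$179.47

Let x1 = barrels of straight-run naphtha, x2 = barrels of ethanol, x3 = barrels of raffinate.
Minimize 50.65x1 + 71.25x2 + 61.1x3 subject to:
  127.1x2 ≥ 139.6   (oxygenate mass)
  4.98x1 + 3.24x2 + 4.83x3 ≥ 13.51   (energy)
  69.3x1 + 112x2 + 65.9x3 ≥ 99.5   (octane-barrels)
  x1, x2, x3 ≥ 0.
The minimum-cost mix takes nothing from raffinate — only straight-run naphtha, ethanol. Binding constraints: oxygenate mass and energy.
That vertex is x1 = 1.9983, x2 = 1.0983.
Hence cost = 50.65·1.9983 + 71.25·1.0983 = $179.4678.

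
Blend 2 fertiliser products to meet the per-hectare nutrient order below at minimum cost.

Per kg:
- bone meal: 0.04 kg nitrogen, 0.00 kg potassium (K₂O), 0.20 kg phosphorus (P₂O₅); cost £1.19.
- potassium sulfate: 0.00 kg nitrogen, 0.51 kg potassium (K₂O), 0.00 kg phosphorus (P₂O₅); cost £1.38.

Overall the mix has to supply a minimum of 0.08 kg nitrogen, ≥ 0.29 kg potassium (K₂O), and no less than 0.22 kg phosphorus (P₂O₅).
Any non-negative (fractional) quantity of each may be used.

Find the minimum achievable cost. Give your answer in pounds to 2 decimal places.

Let x1 = kg of bone meal, x2 = kg of potassium sulfate.
min 1.19x1 + 1.38x2 with:
  0.04x1 ≥ 0.08   (nitrogen)
  0.51x2 ≥ 0.29   (potassium (K₂O))
  0.2x1 ≥ 0.22   (phosphorus (P₂O₅))
  x1, x2 ≥ 0.
Both inputs are positive at the optimum. Binding constraints: nitrogen and potassium (K₂O).
Solving gives x1 = 2, x2 = 0.5686.
Cost = 1.19·2 + 1.38·0.5686 = 3.1647.

£3.16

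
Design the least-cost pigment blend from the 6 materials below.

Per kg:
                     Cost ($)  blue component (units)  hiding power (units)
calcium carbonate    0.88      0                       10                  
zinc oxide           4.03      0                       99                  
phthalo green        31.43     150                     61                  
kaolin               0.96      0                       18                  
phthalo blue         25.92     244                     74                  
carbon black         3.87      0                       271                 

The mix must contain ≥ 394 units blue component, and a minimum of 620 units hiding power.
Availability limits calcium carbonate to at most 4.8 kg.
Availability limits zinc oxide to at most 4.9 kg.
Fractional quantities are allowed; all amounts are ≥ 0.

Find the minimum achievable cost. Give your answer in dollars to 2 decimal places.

Let x1 = kg of calcium carbonate, x2 = kg of zinc oxide, x3 = kg of phthalo green, x4 = kg of kaolin, x5 = kg of phthalo blue, x6 = kg of carbon black.
min 0.88x1 + 4.03x2 + 31.43x3 + 0.96x4 + 25.92x5 + 3.87x6 with:
  150x3 + 244x5 ≥ 394   (blue component)
  10x1 + 99x2 + 61x3 + 18x4 + 74x5 + 271x6 ≥ 620   (hiding power)
  x1 ≤ 4.8
  x2 ≤ 4.9
  x1, x2, x3, x4, x5, x6 ≥ 0.
The minimum-cost mix takes nothing from calcium carbonate, zinc oxide, phthalo green, kaolin — only phthalo blue, carbon black. Binding constraints: blue component and hiding power.
So phthalo blue = 1.6148 kg, carbon black = 1.8469 kg.
Total cost: 25.92·1.6148 + 3.87·1.8469 = 49.0031.

$49.00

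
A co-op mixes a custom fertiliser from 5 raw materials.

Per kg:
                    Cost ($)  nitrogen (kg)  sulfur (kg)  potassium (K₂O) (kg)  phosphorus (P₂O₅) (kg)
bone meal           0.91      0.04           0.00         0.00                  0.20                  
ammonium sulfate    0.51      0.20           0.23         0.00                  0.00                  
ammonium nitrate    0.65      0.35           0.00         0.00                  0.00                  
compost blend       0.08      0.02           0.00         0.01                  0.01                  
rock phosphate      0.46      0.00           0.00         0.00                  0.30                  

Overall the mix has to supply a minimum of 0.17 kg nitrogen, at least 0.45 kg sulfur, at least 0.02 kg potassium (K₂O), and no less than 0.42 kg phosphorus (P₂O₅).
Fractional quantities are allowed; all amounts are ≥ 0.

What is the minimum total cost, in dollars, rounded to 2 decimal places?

Set it up as a linear program. Let x1 = kg of bone meal, x2 = kg of ammonium sulfate, x3 = kg of ammonium nitrate, x4 = kg of compost blend, x5 = kg of rock phosphate.
min 0.91x1 + 0.51x2 + 0.65x3 + 0.08x4 + 0.46x5 subject to:
  0.04x1 + 0.2x2 + 0.35x3 + 0.02x4 ≥ 0.17   (nitrogen)
  0.23x2 ≥ 0.45   (sulfur)
  0.01x4 ≥ 0.02   (potassium (K₂O))
  0.2x1 + 0.01x4 + 0.3x5 ≥ 0.42   (phosphorus (P₂O₅))
  x1, x2, x3, x4, x5 ≥ 0.
The cheapest feasible vertex uses only ammonium sulfate, compost blend, rock phosphate; bone meal, ammonium nitrate are not used. The sulfur, potassium (K₂O), phosphorus (P₂O₅) requirements are met with equality.
Optimal quantities: ammonium sulfate = 1.957 kg, compost blend = 2 kg, rock phosphate = 1.333 kg.
Cost = 0.51·1.957 + 0.08·2 + 0.46·1.333 = 1.7713.

$1.77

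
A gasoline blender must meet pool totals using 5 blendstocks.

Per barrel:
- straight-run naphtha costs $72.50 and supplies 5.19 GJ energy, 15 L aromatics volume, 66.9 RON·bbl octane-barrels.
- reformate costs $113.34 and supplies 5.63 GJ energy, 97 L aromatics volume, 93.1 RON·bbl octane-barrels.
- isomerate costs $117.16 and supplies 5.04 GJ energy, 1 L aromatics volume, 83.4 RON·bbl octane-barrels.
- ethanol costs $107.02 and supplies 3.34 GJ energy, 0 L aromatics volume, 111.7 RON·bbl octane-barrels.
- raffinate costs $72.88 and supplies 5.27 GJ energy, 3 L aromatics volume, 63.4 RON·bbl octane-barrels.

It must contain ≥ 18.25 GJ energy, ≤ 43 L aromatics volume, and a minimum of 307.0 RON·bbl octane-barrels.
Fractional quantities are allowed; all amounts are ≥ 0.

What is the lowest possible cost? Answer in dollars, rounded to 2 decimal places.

$318.03

Let x1 = barrels of straight-run naphtha, x2 = barrels of reformate, x3 = barrels of isomerate, x4 = barrels of ethanol, x5 = barrels of raffinate.
min 72.5x1 + 113.34x2 + 117.16x3 + 107.02x4 + 72.88x5 s.t.:
  5.19x1 + 5.63x2 + 5.04x3 + 3.34x4 + 5.27x5 ≥ 18.25   (energy)
  15x1 + 97x2 + 1x3 + 3x5 ≤ 43   (aromatics volume)
  66.9x1 + 93.1x2 + 83.4x3 + 111.7x4 + 63.4x5 ≥ 307   (octane-barrels)
  x1, x2, x3, x4, x5 ≥ 0.
The minimum-cost mix takes nothing from reformate, isomerate, raffinate — only straight-run naphtha, ethanol. The energy and octane-barrels requirements are met with equality.
Optimal quantities: straight-run naphtha = 2.844 barrels, ethanol = 1.045 barrels.
Total cost: 72.5·2.844 + 107.02·1.045 = 318.0259.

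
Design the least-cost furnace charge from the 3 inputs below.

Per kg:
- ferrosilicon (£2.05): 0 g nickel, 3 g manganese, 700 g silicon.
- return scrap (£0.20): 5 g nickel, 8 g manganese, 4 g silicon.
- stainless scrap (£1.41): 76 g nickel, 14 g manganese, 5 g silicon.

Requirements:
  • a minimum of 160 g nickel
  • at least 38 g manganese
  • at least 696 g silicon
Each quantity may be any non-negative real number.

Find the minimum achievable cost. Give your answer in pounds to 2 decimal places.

£5.05

Treat it as an LP. Let x1 = kg of ferrosilicon, x2 = kg of return scrap, x3 = kg of stainless scrap.
Minimise 2.05x1 + 0.2x2 + 1.41x3 s.t.:
  5x2 + 76x3 ≥ 160   (nickel)
  3x1 + 8x2 + 14x3 ≥ 38   (manganese)
  700x1 + 4x2 + 5x3 ≥ 696   (silicon)
  x1, x2, x3 ≥ 0.
All 3 inputs are positive at the optimum. Binding constraints: nickel, manganese, silicon.
Optimal quantities: ferrosilicon = 0.9751 kg, return scrap = 0.7912 kg, stainless scrap = 2.053 kg.
Total cost: 2.05·0.9751 + 0.2·0.7912 + 1.41·2.053 = 5.0519.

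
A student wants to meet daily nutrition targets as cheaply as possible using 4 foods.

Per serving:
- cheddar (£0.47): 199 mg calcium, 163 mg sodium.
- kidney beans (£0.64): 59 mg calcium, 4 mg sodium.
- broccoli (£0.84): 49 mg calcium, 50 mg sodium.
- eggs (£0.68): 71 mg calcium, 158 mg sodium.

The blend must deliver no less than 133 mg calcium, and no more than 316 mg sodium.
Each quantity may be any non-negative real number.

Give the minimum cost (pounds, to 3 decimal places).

£0.314

Treat it as an LP. Let x1 = servings of cheddar, x2 = servings of kidney beans, x3 = servings of broccoli, x4 = servings of eggs.
Minimise 0.47x1 + 0.64x2 + 0.84x3 + 0.68x4 s.t.:
  199x1 + 59x2 + 49x3 + 71x4 ≥ 133   (calcium)
  163x1 + 4x2 + 50x3 + 158x4 ≤ 316   (sodium)
  x1, x2, x3, x4 ≥ 0.
At the optimum only cheddar is positive (kidney beans, broccoli, eggs = 0). There the calcium constraint is tight.
Solving gives x1 = 0.6683.
Hence cost = 0.47·0.6683 = £0.31410.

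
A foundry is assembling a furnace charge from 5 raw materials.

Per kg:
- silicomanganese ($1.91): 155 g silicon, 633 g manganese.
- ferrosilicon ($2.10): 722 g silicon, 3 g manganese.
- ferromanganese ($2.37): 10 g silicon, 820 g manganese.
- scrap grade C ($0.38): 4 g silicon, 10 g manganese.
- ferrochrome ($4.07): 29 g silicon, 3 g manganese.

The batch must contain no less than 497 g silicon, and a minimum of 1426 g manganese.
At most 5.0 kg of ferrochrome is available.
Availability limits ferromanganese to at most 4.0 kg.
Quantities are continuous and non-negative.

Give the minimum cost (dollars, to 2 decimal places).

$4.73

This is a linear program. Let x1 = kg of silicomanganese, x2 = kg of ferrosilicon, x3 = kg of ferromanganese, x4 = kg of scrap grade C, x5 = kg of ferrochrome.
min 1.91x1 + 2.1x2 + 2.37x3 + 0.38x4 + 4.07x5 s.t.:
  155x1 + 722x2 + 10x3 + 4x4 + 29x5 ≥ 497   (silicon)
  633x1 + 3x2 + 820x3 + 10x4 + 3x5 ≥ 1426   (manganese)
  x5 ≤ 5
  x3 ≤ 4
  x1, x2, x3, x4, x5 ≥ 0.
At the optimum only silicomanganese, ferrosilicon are positive (ferromanganese, scrap grade C, ferrochrome = 0). The silicon and manganese requirements are met with equality.
Optimal quantities: silicomanganese = 2.252 kg, ferrosilicon = 0.2049 kg.
Objective = 1.91·2.252 + 2.1·0.2049 = 4.7316.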